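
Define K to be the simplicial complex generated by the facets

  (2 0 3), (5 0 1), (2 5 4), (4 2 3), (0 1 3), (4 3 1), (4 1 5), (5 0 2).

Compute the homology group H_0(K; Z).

Fix the vertex order 0 < 1 < 2 < 3 < 4 < 5 and write every simplex with vertices in increasing order. Then dim K = 2 and the simplices of K are:

  0-simplices (6): [0], [1], [2], [3], [4], [5]
  1-simplices (12): [0,1], [0,2], [0,3], [0,5], [1,3], [1,4], [1,5], [2,3], [2,4], [2,5], [3,4], [4,5]
  2-simplices (8): [0,1,3], [0,1,5], [0,2,3], [0,2,5], [1,3,4], [1,4,5], [2,3,4], [2,4,5]

Hence C_0 ≅ Z^6, C_1 ≅ Z^12, C_2 ≅ Z^8.

Boundary ∂_1: C_1 → C_0 maps an edge to its endpoints' difference, ∂[p,q] = q − p. For instance
  ∂[0,2] = [2] − [0].
As a 6×12 matrix over Z this has rank 5, with invariant factors (1,1,1,1,1).

The boundary map ∂_2: C_2 → C_1 maps a triangle to the signed sum of its edges. For instance
  ∂[0,2,3] = [2,3] − [0,3] + [0,2],
  ∂[2,4,5] = [4,5] − [2,5] + [2,4].
This gives a 12×8 integer matrix of rank 7; reducing to Smith normal form yields diagonal entries (1,1,1,1,1,1,1).

From H_k ≅ ker(∂_k) / im(∂_{k+1}) we obtain:

  H_0: rank C_0 − rank ∂_1 = 6 − 5 = 1, and the invariant factors of ∂_1 are all 1, so H_0 = Z.

H_0 = Z.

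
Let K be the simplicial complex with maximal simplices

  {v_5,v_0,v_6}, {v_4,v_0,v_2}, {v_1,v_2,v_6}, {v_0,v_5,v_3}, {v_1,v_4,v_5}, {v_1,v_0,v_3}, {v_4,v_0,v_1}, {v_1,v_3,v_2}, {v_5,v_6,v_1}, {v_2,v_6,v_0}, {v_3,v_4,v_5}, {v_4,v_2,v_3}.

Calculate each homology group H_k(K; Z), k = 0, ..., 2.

H_0 ≅ Z,  H_1 ≅ Z/2Z,  H_2 = 0.

We work with the vertex ordering v_0 < v_1 < v_2 < v_3 < v_4 < v_5 < v_6. The simplices of K, each written with vertices in increasing order, are:

  0-simplices (7): [v_0], [v_1], [v_2], [v_3], [v_4], [v_5], [v_6]
  1-simplices (18): (18 of them)
  2-simplices (12): (12 of them)

Hence C_0 ≅ Z^7, C_1 ≅ Z^18, C_2 ≅ Z^12.

∂_1: C_1 → C_0 sends each edge [p,q] (with p < q) to q − p. For instance
  ∂[v_1,v_4] = [v_4] − [v_1].
The resulting 7×18 matrix has rank 6, and its Smith normal form has invariant factors (1,1,1,1,1,1).

∂_2: C_2 → C_1 acts by ∂[p,q,r] = [q,r] − [p,r] + [p,q]. For instance
  ∂[v_0,v_2,v_6] = [v_2,v_6] − [v_0,v_6] + [v_0,v_2],
  ∂[v_0,v_5,v_6] = [v_5,v_6] − [v_0,v_6] + [v_0,v_5].
As a 18×12 matrix over Z this has rank 12, with invariant factors (1,1,1,1,1,1,1,1,1,1,1,2).

From H_k ≅ ker(∂_k) / im(∂_{k+1}) we obtain:

  H_0: rank C_0 − rank ∂_1 = 7 − 6 = 1, and the invariant factors of ∂_1 are all 1, so H_0 = Z.
  H_1: rank ker ∂_1 − rank ∂_2 = (18 − 6) − 12 = 0, and ∂_2 has invariant factor 2 > 1, so H_1 = Z/2Z.
  H_2: rank ker ∂_2 − rank ∂_3 = (12 − 12) − 0 = 0, and there is no ∂_3, so H_2 = 0.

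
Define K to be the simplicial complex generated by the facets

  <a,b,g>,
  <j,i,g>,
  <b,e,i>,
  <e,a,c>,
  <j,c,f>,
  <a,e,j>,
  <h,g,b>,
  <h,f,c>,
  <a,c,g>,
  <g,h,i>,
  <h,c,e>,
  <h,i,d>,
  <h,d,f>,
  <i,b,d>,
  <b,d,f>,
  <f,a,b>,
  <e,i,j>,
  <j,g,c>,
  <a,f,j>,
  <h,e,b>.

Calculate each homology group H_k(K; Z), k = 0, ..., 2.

Fix the vertex order a < b < c < d < e < f < g < h < i < j and write every simplex with vertices in increasing order. Then dim K = 2 and the simplices of K are:

  0-simplices (10): a, b, c, d, e, f, g, h, i, j
  1-simplices (30): ab, ac, ae, af, ag, aj, bd, be, bf, bg, bh, bi, ce, cf, cg, ch, cj, df, dh, di, eh, ei, ej, fh, fj, gh, gi, gj, hi, ij
  2-simplices (20): abf, abg, ace, acg, aej, afj, bdf, bdi, beh, bei, bgh, ceh, cfh, cfj, cgj, dfh, dhi, eij, ghi, gij

giving chain groups C_0 ≅ Z^10, C_1 ≅ Z^30, C_2 ≅ Z^20.

The boundary map ∂_1: C_1 → C_0 maps an edge to its endpoints' difference, ∂[p,q] = q − p. For instance
  ∂ij = j − i.
The resulting 10×30 matrix has rank 9, and its Smith normal form has invariant factors (1,1,1,1,1,1,1,1,1).

Boundary ∂_2: C_2 → C_1 sends each 2-simplex [p,q,r] to [q,r] − [p,r] + [p,q]. For instance
  ∂ace = ce − ae + ac,
  ∂bei = ei − bi + be.
As a 30×20 matrix over Z this has rank 20, with invariant factors (1,1,1,1,1,1,1,1,1,1,1,1,1,1,1,1,1,1,1,2).

Reading off H_k = ker ∂_k / im ∂_{k+1}:

  H_0: rank C_0 − rank ∂_1 = 10 − 9 = 1, and the invariant factors of ∂_1 are all 1, so H_0 ≅ Z.
  H_1: rank ker ∂_1 − rank ∂_2 = (30 − 9) − 20 = 1, and ∂_2 has invariant factor 2 > 1, so H_1 ≅ Z ⊕ Z/2.
  H_2: rank ker ∂_2 − rank ∂_3 = (20 − 20) − 0 = 0, and there is no ∂_3, so H_2 ≅ 0.

As a check, the Euler characteristic is 10 − 30 + 20 = 0, which agrees with 1 − 1 + 0 = 0.

H_0 ≅ Z,  H_1 ≅ Z ⊕ Z/2,  H_2 = 0.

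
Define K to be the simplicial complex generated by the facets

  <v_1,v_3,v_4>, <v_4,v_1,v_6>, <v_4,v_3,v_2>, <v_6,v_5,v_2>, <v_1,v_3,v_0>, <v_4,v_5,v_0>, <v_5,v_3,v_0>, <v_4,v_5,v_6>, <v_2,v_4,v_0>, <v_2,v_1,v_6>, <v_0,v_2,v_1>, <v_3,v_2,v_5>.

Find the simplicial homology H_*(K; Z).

K has 7 vertices, 18 edges, 12 triangles.
rank ∂_0 = 0, rank ∂_1 = 6 ⇒ b_0 = 7 − 0 − 6 = 1; all invariant factors of ∂_1 are 1 so no torsion. So H_0 ≅ Z.
rank ∂_1 = 6, rank ∂_2 = 12 ⇒ b_1 = 18 − 6 − 12 = 0; ∂_2 has invariant factor(s) [2] giving torsion. So H_1 ≅ Z/2.
rank ∂_2 = 12, rank ∂_3 = 0 ⇒ b_2 = 12 − 12 − 0 = 0. So H_2 ≅ 0.

H_0 = Z,  H_1 = Z/2,  H_2 = 0.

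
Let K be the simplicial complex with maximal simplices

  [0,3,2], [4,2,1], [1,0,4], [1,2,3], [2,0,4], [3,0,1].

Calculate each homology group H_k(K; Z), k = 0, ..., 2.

Take the total order 0 < 1 < 2 < 3 < 4 on the vertex set. Then K (dimension 2) consists of the simplices:

  0-simplices (5): [0], [1], [2], [3], [4]
  1-simplices (9): [0,1], [0,2], [0,3], [0,4], [1,2], [1,3], [1,4], [2,3], [2,4]
  2-simplices (6): [0,1,3], [0,1,4], [0,2,3], [0,2,4], [1,2,3], [1,2,4]

giving chain groups C_0 ≅ Z^5, C_1 ≅ Z^9, C_2 ≅ Z^6.

∂_1: C_1 → C_0 sends each edge [p,q] (with p < q) to q − p. For instance
  ∂[1,3] = [3] − [1].
This gives a 5×9 integer matrix of rank 4; reducing to Smith normal form yields diagonal entries (1,1,1,1).

Boundary ∂_2: C_2 → C_1 acts by ∂[p,q,r] = [q,r] − [p,r] + [p,q]. For instance
  ∂[0,2,3] = [2,3] − [0,3] + [0,2],
  ∂[0,1,4] = [1,4] − [0,4] + [0,1].
The resulting 9×6 matrix has rank 5, and its Smith normal form has invariant factors (1,1,1,1,1).

Computing H_k = (kernel of ∂_k) / (image of ∂_{k+1}):

  H_0: rank C_0 − rank ∂_1 = 5 − 4 = 1, and the invariant factors of ∂_1 are all 1, so H_0 ≅ Z.
  H_1: rank ker ∂_1 − rank ∂_2 = (9 − 4) − 5 = 0, and the invariant factors of ∂_2 are all 1, so H_1 ≅ 0.
  H_2: rank ker ∂_2 − rank ∂_3 = (6 − 5) − 0 = 1, and there is no ∂_3, so H_2 ≅ Z.

(K is a triangulation of the 2-sphere S^2.)

H_0 ≅ Z,  H_1 = 0,  H_2 ≅ Z.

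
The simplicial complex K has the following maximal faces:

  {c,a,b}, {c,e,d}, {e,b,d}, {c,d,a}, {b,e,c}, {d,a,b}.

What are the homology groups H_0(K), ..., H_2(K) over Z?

H_0 ≅ Z,  H_1 = 0,  H_2 ≅ Z.

Order the vertices as a < b < c < d < e. Listing each simplex with vertices in this order, K has dimension 2 with simplices:

  0-simplices (5): a, b, c, d, e
  1-simplices (9): ab, ac, ad, bc, bd, be, cd, ce, de
  2-simplices (6): abc, abd, acd, bce, bde, cde

so the chain groups are C_0 ≅ Z^5, C_1 ≅ Z^9, C_2 ≅ Z^6.

Boundary ∂_1: C_1 → C_0 sends each edge [p,q] (with p < q) to q − p. For instance
  ∂cd = d − c.
The resulting 5×9 matrix has rank 4, and its Smith normal form has invariant factors (1,1,1,1).

The boundary map ∂_2: C_2 → C_1 sends each 2-simplex [p,q,r] to [q,r] − [p,r] + [p,q]. For instance
  ∂bde = de − be + bd,
  ∂abd = bd − ad + ab.
This gives a 9×6 integer matrix of rank 5; reducing to Smith normal form yields diagonal entries (1,1,1,1,1).

Reading off H_k = ker ∂_k / im ∂_{k+1}:

  H_0: rank C_0 − rank ∂_1 = 5 − 4 = 1, and the invariant factors of ∂_1 are all 1, so H_0 ≅ Z.
  H_1: rank ker ∂_1 − rank ∂_2 = (9 − 4) − 5 = 0, and the invariant factors of ∂_2 are all 1, so H_1 ≅ 0.
  H_2: rank ker ∂_2 − rank ∂_3 = (6 − 5) − 0 = 1, and there is no ∂_3, so H_2 ≅ Z.

As a check, the Euler characteristic is 5 − 9 + 6 = 2, which agrees with 1 − 0 + 1 = 2.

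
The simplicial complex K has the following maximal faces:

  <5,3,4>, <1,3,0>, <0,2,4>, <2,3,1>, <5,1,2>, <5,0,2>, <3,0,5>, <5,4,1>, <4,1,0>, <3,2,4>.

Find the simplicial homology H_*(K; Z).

Take the total order 0 < 1 < 2 < 3 < 4 < 5 on the vertex set. Then K (dimension 2) consists of the simplices:

  0-simplices (6): [0], [1], [2], [3], [4], [5]
  1-simplices (15): [0,1], [0,2], [0,3], [0,4], [0,5], [1,2], [1,3], [1,4], [1,5], [2,3], [2,4], [2,5], [3,4], [3,5], [4,5]
  2-simplices (10): [0,1,3], [0,1,4], [0,2,4], [0,2,5], [0,3,5], [1,2,3], [1,2,5], [1,4,5], [2,3,4], [3,4,5]

so the chain groups are C_0 ≅ Z^6, C_1 ≅ Z^15, C_2 ≅ Z^10.

The boundary map ∂_1: C_1 → C_0 is given by ∂[p,q] = [q] − [p].
The resulting 6×15 matrix has rank 5, and its Smith normal form has invariant factors (1,1,1,1,1).

The boundary map ∂_2: C_2 → C_1 sends each 2-simplex [p,q,r] to [q,r] − [p,r] + [p,q]. For instance
  ∂[3,4,5] = [4,5] − [3,5] + [3,4],
  ∂[1,2,3] = [2,3] − [1,3] + [1,2].
This gives a 15×10 integer matrix of rank 10; reducing to Smith normal form yields diagonal entries (1,1,1,1,1,1,1,1,1,2).

Now H_k = ker ∂_k / im ∂_{k+1}, so:

  H_0: rank C_0 − rank ∂_1 = 6 − 5 = 1, and the invariant factors of ∂_1 are all 1, so H_0 ≅ Z.
  H_1: rank ker ∂_1 − rank ∂_2 = (15 − 5) − 10 = 0, and ∂_2 has invariant factor 2 > 1, so H_1 ≅ Z/2.
  H_2: rank ker ∂_2 − rank ∂_3 = (10 − 10) − 0 = 0, and there is no ∂_3, so H_2 ≅ 0.

(K is a triangulation of the real projective plane RP^2.)

H_0 ≅ Z,  H_1 ≅ Z/2,  H_2 = 0.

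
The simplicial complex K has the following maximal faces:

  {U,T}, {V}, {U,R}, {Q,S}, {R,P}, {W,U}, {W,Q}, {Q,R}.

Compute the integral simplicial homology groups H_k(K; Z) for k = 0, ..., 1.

Fix the vertex order P < Q < R < S < T < U < V < W and write every simplex with vertices in increasing order. Then dim K = 1 and the simplices of K are:

  0-simplices (8): P, Q, R, S, T, U, V, W
  1-simplices (7): PR, QR, QS, QW, RU, TU, UW

so the chain groups are C_0 ≅ Z^8, C_1 ≅ Z^7.

The boundary map ∂_1: C_1 → C_0 is given by ∂[p,q] = [q] − [p]. For instance
  ∂QS = S − Q.
As a 8×7 matrix over Z this has rank 6, with invariant factors (1,1,1,1,1,1).

Reading off H_k = ker ∂_k / im ∂_{k+1}:

  H_0: rank C_0 − rank ∂_1 = 8 − 6 = 2, and the invariant factors of ∂_1 are all 1, so H_0 ≅ Z^2.
  H_1: rank ker ∂_1 − rank ∂_2 = (7 − 6) − 0 = 1, and there is no ∂_2, so H_1 ≅ Z.

H_0 = Z^2,  H_1 = Z.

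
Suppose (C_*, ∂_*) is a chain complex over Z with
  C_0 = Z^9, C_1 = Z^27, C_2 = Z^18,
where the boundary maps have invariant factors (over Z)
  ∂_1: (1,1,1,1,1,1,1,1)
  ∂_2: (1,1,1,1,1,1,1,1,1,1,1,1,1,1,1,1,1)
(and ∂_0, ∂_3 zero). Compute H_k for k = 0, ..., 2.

H_0: b_0 = 9 − 0 − 8 = 1; torsion from ∂_1 factors > 1: none. So H_0 = Z.
H_1: b_1 = 27 − 8 − 17 = 2; torsion from ∂_2 factors > 1: none. So H_1 = Z^2.
H_2: b_2 = 18 − 17 − 0 = 1; torsion from ∂_3 factors > 1: none. So H_2 = Z.

H_0 = Z,  H_1 = Z^2,  H_2 = Z.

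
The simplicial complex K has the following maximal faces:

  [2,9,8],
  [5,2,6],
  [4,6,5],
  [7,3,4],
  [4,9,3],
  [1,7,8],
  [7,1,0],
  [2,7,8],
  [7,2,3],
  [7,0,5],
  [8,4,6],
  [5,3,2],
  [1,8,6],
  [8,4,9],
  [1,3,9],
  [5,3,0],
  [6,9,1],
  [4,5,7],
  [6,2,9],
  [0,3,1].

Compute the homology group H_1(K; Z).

H_1 ≅ Z ⊕ Z/2.

K has 10 vertices, 30 edges, 20 triangles.
rank ∂_1 = 9, rank ∂_2 = 20 ⇒ b_1 = 30 − 9 − 20 = 1; ∂_2 has invariant factor(s) [2] giving torsion. So H_1 = Z ⊕ Z/2.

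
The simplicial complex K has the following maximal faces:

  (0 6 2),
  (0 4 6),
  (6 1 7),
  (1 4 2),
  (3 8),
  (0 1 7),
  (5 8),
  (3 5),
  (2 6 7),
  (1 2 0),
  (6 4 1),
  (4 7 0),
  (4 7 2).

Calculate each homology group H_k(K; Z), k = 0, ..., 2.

Fix the vertex order 0 < 1 < 2 < 3 < 4 < 5 < 6 < 7 < 8 and write every simplex with vertices in increasing order. Then dim K = 2 and the simplices of K are:

  0-simplices (9): [0], [1], [2], [3], [4], [5], [6], [7], [8]
  1-simplices (18): [0,1], [0,2], [0,4], [0,6], [0,7], [1,2], [1,4], [1,6], [1,7], [2,4], [2,6], [2,7], [3,5], [3,8], [4,6], [4,7], [5,8], [6,7]
  2-simplices (10): [0,1,2], [0,1,7], [0,2,6], [0,4,6], [0,4,7], [1,2,4], [1,4,6], [1,6,7], [2,4,7], [2,6,7]

Hence C_0 ≅ Z^9, C_1 ≅ Z^18, C_2 ≅ Z^10.

The boundary map ∂_1: C_1 → C_0 is given by ∂[p,q] = [q] − [p]. For instance
  ∂[0,7] = [7] − [0].
As a 9×18 matrix over Z this has rank 7, with invariant factors (1,1,1,1,1,1,1).

∂_2: C_2 → C_1 maps a triangle to the signed sum of its edges. For instance
  ∂[2,6,7] = [6,7] − [2,7] + [2,6],
  ∂[1,4,6] = [4,6] − [1,6] + [1,4].
This gives a 18×10 integer matrix of rank 10; reducing to Smith normal form yields diagonal entries (1,1,1,1,1,1,1,1,1,2).

Reading off H_k = ker ∂_k / im ∂_{k+1}:

  H_0: rank C_0 − rank ∂_1 = 9 − 7 = 2, and the invariant factors of ∂_1 are all 1, so H_0 ≅ Z^2.
  H_1: rank ker ∂_1 − rank ∂_2 = (18 − 7) − 10 = 1, and ∂_2 has invariant factor 2 > 1, so H_1 ≅ Z ⊕ Z_2.
  H_2: rank ker ∂_2 − rank ∂_3 = (10 − 10) − 0 = 0, and there is no ∂_3, so H_2 ≅ 0.

(K is a triangulation of the disjoint union of the circle S^1 and the real projective plane RP^2.)

H_0 = Z^2,  H_1 = Z ⊕ Z_2,  H_2 = 0.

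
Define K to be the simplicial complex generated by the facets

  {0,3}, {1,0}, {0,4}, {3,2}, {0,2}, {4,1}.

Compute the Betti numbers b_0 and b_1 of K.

b_0 = 1, b_1 = 2.

Take the total order 0 < 1 < 2 < 3 < 4 on the vertex set. Then K (dimension 1) consists of the simplices:

  0-simplices (5): [0], [1], [2], [3], [4]
  1-simplices (6): [0,1], [0,2], [0,3], [0,4], [1,4], [2,3]

so the chain groups are C_0 ≅ Z^5, C_1 ≅ Z^6.

∂_1: C_1 → C_0 maps an edge to its endpoints' difference, ∂[p,q] = q − p.
The 5×6 boundary matrix has rank 4 and Smith normal form diag(1,1,1,1).

Now H_k = ker ∂_k / im ∂_{k+1}, so:

  H_0: rank C_0 − rank ∂_1 = 5 − 4 = 1, and the invariant factors of ∂_1 are all 1, so H_0 = Z.
  H_1: rank ker ∂_1 − rank ∂_2 = (6 − 4) − 0 = 2, and there is no ∂_2, so H_1 = Z^2.

As a check, the Euler characteristic is 5 − 6 = -1, which agrees with 1 − 2 = -1.
(K is a triangulation of a wedge of 2 circles.)

Hence the Betti numbers are b_0 = 1, b_1 = 2.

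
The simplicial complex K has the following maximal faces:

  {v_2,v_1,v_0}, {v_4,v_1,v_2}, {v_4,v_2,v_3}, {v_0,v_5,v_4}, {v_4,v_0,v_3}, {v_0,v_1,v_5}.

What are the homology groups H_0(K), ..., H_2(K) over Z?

H_0 = Z,  H_1 = Z,  H_2 = 0.

We work with the vertex ordering v_0 < v_1 < v_2 < v_3 < v_4 < v_5. The simplices of K, each written with vertices in increasing order, are:

  0-simplices (6): [v_0], [v_1], [v_2], [v_3], [v_4], [v_5]
  1-simplices (12): [v_0,v_1], [v_0,v_2], [v_0,v_3], [v_0,v_4], [v_0,v_5], [v_1,v_2], [v_1,v_4], [v_1,v_5], [v_2,v_3], [v_2,v_4], [v_3,v_4], [v_4,v_5]
  2-simplices (6): [v_0,v_1,v_2], [v_0,v_1,v_5], [v_0,v_3,v_4], [v_0,v_4,v_5], [v_1,v_2,v_4], [v_2,v_3,v_4]

so the chain groups are C_0 ≅ Z^6, C_1 ≅ Z^12, C_2 ≅ Z^6.

∂_1: C_1 → C_0 is given by ∂[p,q] = [q] − [p]. For instance
  ∂[v_4,v_5] = [v_5] − [v_4].
The 6×12 boundary matrix has rank 5 and Smith normal form diag(1,1,1,1,1).

Boundary ∂_2: C_2 → C_1 sends each 2-simplex [p,q,r] to [q,r] − [p,r] + [p,q]. For instance
  ∂[v_0,v_3,v_4] = [v_3,v_4] − [v_0,v_4] + [v_0,v_3],
  ∂[v_0,v_4,v_5] = [v_4,v_5] − [v_0,v_5] + [v_0,v_4].
As a 12×6 matrix over Z this has rank 6, with invariant factors (1,1,1,1,1,1).

Now H_k = ker ∂_k / im ∂_{k+1}, so:

  H_0: rank C_0 − rank ∂_1 = 6 − 5 = 1, and the invariant factors of ∂_1 are all 1, so H_0 = Z.
  H_1: rank ker ∂_1 − rank ∂_2 = (12 − 5) − 6 = 1, and the invariant factors of ∂_2 are all 1, so H_1 = Z.
  H_2: rank ker ∂_2 − rank ∂_3 = (6 − 6) − 0 = 0, and there is no ∂_3, so H_2 = 0.

(K is a triangulation of the cylinder S^1 x I.)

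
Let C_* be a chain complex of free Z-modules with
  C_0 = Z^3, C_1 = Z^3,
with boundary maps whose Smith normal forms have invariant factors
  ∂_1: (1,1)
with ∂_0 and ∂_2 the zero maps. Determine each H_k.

H_0: b_0 = 3 − 0 − 2 = 1; torsion from ∂_1 factors > 1: none. So H_0 = Z.
H_1: b_1 = 3 − 2 − 0 = 1; torsion from ∂_2 factors > 1: none. So H_1 = Z.

H_0 = Z,  H_1 = Z.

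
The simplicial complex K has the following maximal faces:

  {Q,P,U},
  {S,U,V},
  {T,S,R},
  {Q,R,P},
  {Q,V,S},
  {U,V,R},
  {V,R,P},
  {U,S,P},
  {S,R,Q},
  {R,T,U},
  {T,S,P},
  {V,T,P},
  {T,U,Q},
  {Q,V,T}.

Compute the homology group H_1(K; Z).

H_1 = Z^2.

Order the vertices as P < Q < R < S < T < U < V. Listing each simplex with vertices in this order, K has dimension 2 with simplices:

  0-simplices (7): P, Q, R, S, T, U, V
  1-simplices (21): PQ, PR, PS, PT, PU, PV, QR, QS, QT, QU, QV, RS, RT, RU, RV, ST, SU, SV, TU, TV, UV
  2-simplices (14): PQR, PQU, PRV, PST, PSU, PTV, QRS, QSV, QTU, QTV, RST, RTU, RUV, SUV

giving chain groups C_0 ≅ Z^7, C_1 ≅ Z^21, C_2 ≅ Z^14.

The boundary map ∂_1: C_1 → C_0 sends each edge [p,q] (with p < q) to q − p.
The 7×21 boundary matrix has rank 6 and Smith normal form diag(1,1,1,1,1,1).

Boundary ∂_2: C_2 → C_1 sends each 2-simplex [p,q,r] to [q,r] − [p,r] + [p,q]. For instance
  ∂RTU = TU − RU + RT,
  ∂RUV = UV − RV + RU.
This gives a 21×14 integer matrix of rank 13; reducing to Smith normal form yields diagonal entries (1,1,1,1,1,1,1,1,1,1,1,1,1).

Computing H_k = (kernel of ∂_k) / (image of ∂_{k+1}):

  H_1: rank ker ∂_1 − rank ∂_2 = (21 − 6) − 13 = 2, and the invariant factors of ∂_2 are all 1, so H_1 ≅ Z^2.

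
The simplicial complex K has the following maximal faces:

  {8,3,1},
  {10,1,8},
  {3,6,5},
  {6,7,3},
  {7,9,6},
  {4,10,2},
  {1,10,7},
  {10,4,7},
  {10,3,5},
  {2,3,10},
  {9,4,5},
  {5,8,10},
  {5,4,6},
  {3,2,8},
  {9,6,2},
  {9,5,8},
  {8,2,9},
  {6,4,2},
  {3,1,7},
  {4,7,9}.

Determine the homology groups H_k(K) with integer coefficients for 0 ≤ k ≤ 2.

H_0 ≅ Z,  H_1 ≅ Z ⊕ Z_2,  H_2 = 0.

Take the total order 1 < 2 < 3 < 4 < 5 < 6 < 7 < 8 < 9 < 10 on the vertex set. Then K (dimension 2) consists of the simplices:

  0-simplices (10): [1], [2], [3], [4], [5], [6], [7], [8], [9], [10]
  1-simplices (30): (30 of them)
  2-simplices (20): (20 of them)

giving chain groups C_0 ≅ Z^10, C_1 ≅ Z^30, C_2 ≅ Z^20.

∂_1: C_1 → C_0 maps an edge to its endpoints' difference, ∂[p,q] = q − p. For instance
  ∂[2,8] = [8] − [2].
The 10×30 boundary matrix has rank 9 and Smith normal form diag(1,1,1,1,1,1,1,1,1).

The boundary map ∂_2: C_2 → C_1 maps a triangle to the signed sum of its edges. For instance
  ∂[2,3,10] = [3,10] − [2,10] + [2,3],
  ∂[2,4,6] = [4,6] − [2,6] + [2,4].
As a 30×20 matrix over Z this has rank 20, with invariant factors (1,1,1,1,1,1,1,1,1,1,1,1,1,1,1,1,1,1,1,2).

Now H_k = ker ∂_k / im ∂_{k+1}, so:

  H_0: rank C_0 − rank ∂_1 = 10 − 9 = 1, and the invariant factors of ∂_1 are all 1, so H_0 = Z.
  H_1: rank ker ∂_1 − rank ∂_2 = (30 − 9) − 20 = 1, and ∂_2 has invariant factor 2 > 1, so H_1 = Z ⊕ Z_2.
  H_2: rank ker ∂_2 − rank ∂_3 = (20 − 20) − 0 = 0, and there is no ∂_3, so H_2 = 0.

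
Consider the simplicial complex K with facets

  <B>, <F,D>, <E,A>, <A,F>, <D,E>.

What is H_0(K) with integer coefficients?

H_0 ≅ Z^2.

Take the total order A < B < D < E < F on the vertex set. Then K (dimension 1) consists of the simplices:

  0-simplices (5): A, B, D, E, F
  1-simplices (4): AE, AF, DE, DF

so the chain groups are C_0 ≅ Z^5, C_1 ≅ Z^4.

Boundary ∂_1: C_1 → C_0 maps an edge to its endpoints' difference, ∂[p,q] = q − p. For instance
  ∂DE = E − D.
This gives a 5×4 integer matrix of rank 3; reducing to Smith normal form yields diagonal entries (1,1,1).

Computing H_k = (kernel of ∂_k) / (image of ∂_{k+1}):

  H_0: rank C_0 − rank ∂_1 = 5 − 3 = 2, and the invariant factors of ∂_1 are all 1, so H_0 = Z^2.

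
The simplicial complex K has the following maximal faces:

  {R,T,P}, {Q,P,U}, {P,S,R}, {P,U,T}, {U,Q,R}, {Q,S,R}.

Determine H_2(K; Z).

Take the total order P < Q < R < S < T < U on the vertex set. Then K (dimension 2) consists of the simplices:

  0-simplices (6): P, Q, R, S, T, U
  1-simplices (12): PQ, PR, PS, PT, PU, QR, QS, QU, RS, RT, RU, TU
  2-simplices (6): PQU, PRS, PRT, PTU, QRS, QRU

giving chain groups C_0 ≅ Z^6, C_1 ≅ Z^12, C_2 ≅ Z^6.

The boundary map ∂_1: C_1 → C_0 is given by ∂[p,q] = [q] − [p].
This gives a 6×12 integer matrix of rank 5; reducing to Smith normal form yields diagonal entries (1,1,1,1,1).

∂_2: C_2 → C_1 acts by ∂[p,q,r] = [q,r] − [p,r] + [p,q]. For instance
  ∂PRS = RS − PS + PR,
  ∂PQU = QU − PU + PQ.
As a 12×6 matrix over Z this has rank 6, with invariant factors (1,1,1,1,1,1).

From H_k ≅ ker(∂_k) / im(∂_{k+1}) we obtain:

  H_2: rank ker ∂_2 − rank ∂_3 = (6 − 6) − 0 = 0, and there is no ∂_3, so H_2 = 0.

H_2 ≅ 0.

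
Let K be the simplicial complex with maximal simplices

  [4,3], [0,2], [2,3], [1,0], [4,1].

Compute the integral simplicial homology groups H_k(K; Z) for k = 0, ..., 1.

H_0 = Z,  H_1 = Z.

Fix the vertex order 0 < 1 < 2 < 3 < 4 and write every simplex with vertices in increasing order. Then dim K = 1 and the simplices of K are:

  0-simplices (5): [0], [1], [2], [3], [4]
  1-simplices (5): [0,1], [0,2], [1,4], [2,3], [3,4]

Hence C_0 ≅ Z^5, C_1 ≅ Z^5.

Boundary ∂_1: C_1 → C_0 is given by ∂[p,q] = [q] − [p]. For instance
  ∂[3,4] = [4] − [3].
This gives a 5×5 integer matrix of rank 4; reducing to Smith normal form yields diagonal entries (1,1,1,1).

Reading off H_k = ker ∂_k / im ∂_{k+1}:

  H_0: rank C_0 − rank ∂_1 = 5 − 4 = 1, and the invariant factors of ∂_1 are all 1, so H_0 = Z.
  H_1: rank ker ∂_1 − rank ∂_2 = (5 − 4) − 0 = 1, and there is no ∂_2, so H_1 = Z.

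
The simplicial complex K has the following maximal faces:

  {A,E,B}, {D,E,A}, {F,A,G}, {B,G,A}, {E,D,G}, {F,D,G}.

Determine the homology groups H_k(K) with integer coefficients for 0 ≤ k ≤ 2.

Order the vertices as A < B < D < E < F < G. Listing each simplex with vertices in this order, K has dimension 2 with simplices:

  0-simplices (6): A, B, D, E, F, G
  1-simplices (12): AB, AD, AE, AF, AG, BE, BG, DE, DF, DG, EG, FG
  2-simplices (6): ABE, ABG, ADE, AFG, DEG, DFG

so the chain groups are C_0 ≅ Z^6, C_1 ≅ Z^12, C_2 ≅ Z^6.

The boundary map ∂_1: C_1 → C_0 maps an edge to its endpoints' difference, ∂[p,q] = q − p.
The 6×12 boundary matrix has rank 5 and Smith normal form diag(1,1,1,1,1).

The boundary map ∂_2: C_2 → C_1 acts by ∂[p,q,r] = [q,r] − [p,r] + [p,q]. For instance
  ∂ABE = BE − AE + AB,
  ∂ABG = BG − AG + AB.
As a 12×6 matrix over Z this has rank 6, with invariant factors (1,1,1,1,1,1).

From H_k ≅ ker(∂_k) / im(∂_{k+1}) we obtain:

  H_0: rank C_0 − rank ∂_1 = 6 − 5 = 1, and the invariant factors of ∂_1 are all 1, so H_0 ≅ Z.
  H_1: rank ker ∂_1 − rank ∂_2 = (12 − 5) − 6 = 1, and the invariant factors of ∂_2 are all 1, so H_1 ≅ Z.
  H_2: rank ker ∂_2 − rank ∂_3 = (6 − 6) − 0 = 0, and there is no ∂_3, so H_2 ≅ 0.

H_0 = Z,  H_1 = Z,  H_2 = 0.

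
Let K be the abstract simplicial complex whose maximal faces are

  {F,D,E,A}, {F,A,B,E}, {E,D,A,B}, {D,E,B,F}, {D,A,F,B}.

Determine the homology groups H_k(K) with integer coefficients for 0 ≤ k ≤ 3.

H_0 ≅ Z,  H_1 = 0,  H_2 = 0,  H_3 ≅ Z.

Take the total order A < B < D < E < F on the vertex set. Then K (dimension 3) consists of the simplices:

  0-simplices (5): A, B, D, E, F
  1-simplices (10): AB, AD, AE, AF, BD, BE, BF, DE, DF, EF
  2-simplices (10): ABD, ABE, ABF, ADE, ADF, AEF, BDE, BDF, BEF, DEF
  3-simplices (5): ABDE, ABDF, ABEF, ADEF, BDEF

giving chain groups C_0 ≅ Z^5, C_1 ≅ Z^10, C_2 ≅ Z^10, C_3 ≅ Z^5.

∂_1: C_1 → C_0 maps an edge to its endpoints' difference, ∂[p,q] = q − p.
As a 5×10 matrix over Z this has rank 4, with invariant factors (1,1,1,1).

The boundary map ∂_2: C_2 → C_1 sends each 2-simplex [p,q,r] to [q,r] − [p,r] + [p,q]. For instance
  ∂BDE = DE − BE + BD,
  ∂DEF = EF − DF + DE.
The resulting 10×10 matrix has rank 6, and its Smith normal form has invariant factors (1,1,1,1,1,1).

The boundary map ∂_3: C_3 → C_2 sends each 3-simplex σ to the alternating sum Σ_i (−1)^i (σ with its i-th vertex removed). For instance
  ∂ADEF = DEF − AEF + ADF − ADE,
  ∂ABDF = BDF − ADF + ABF − ABD.
As a 10×5 matrix over Z this has rank 4, with invariant factors (1,1,1,1).

Reading off H_k = ker ∂_k / im ∂_{k+1}:

  H_0: rank C_0 − rank ∂_1 = 5 − 4 = 1, and the invariant factors of ∂_1 are all 1, so H_0 = Z.
  H_1: rank ker ∂_1 − rank ∂_2 = (10 − 4) − 6 = 0, and the invariant factors of ∂_2 are all 1, so H_1 = 0.
  H_2: rank ker ∂_2 − rank ∂_3 = (10 − 6) − 4 = 0, and the invariant factors of ∂_3 are all 1, so H_2 = 0.
  H_3: rank ker ∂_3 − rank ∂_4 = (5 − 4) − 0 = 1, and there is no ∂_4, so H_3 = Z.

(K is a triangulation of the 3-sphere S^3.)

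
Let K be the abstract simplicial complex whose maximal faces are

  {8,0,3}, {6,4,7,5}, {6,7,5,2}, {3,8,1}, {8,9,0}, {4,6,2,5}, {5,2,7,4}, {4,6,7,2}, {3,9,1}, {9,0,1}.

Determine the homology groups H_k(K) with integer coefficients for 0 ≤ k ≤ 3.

We work with the vertex ordering 0 < 1 < 2 < 3 < 4 < 5 < 6 < 7 < 8 < 9. The simplices of K, each written with vertices in increasing order, are:

  0-simplices (10): [0], [1], [2], [3], [4], [5], [6], [7], [8], [9]
  1-simplices (20): [0,1], [0,3], [0,8], [0,9], [1,3], [1,8], [1,9], [2,4], [2,5], [2,6], [2,7], [3,8], [3,9], [4,5], [4,6], [4,7], [5,6], [5,7], [6,7], [8,9]
  2-simplices (15): [0,1,9], [0,3,8], [0,8,9], [1,3,8], [1,3,9], [2,4,5], [2,4,6], [2,4,7], [2,5,6], [2,5,7], [2,6,7], [4,5,6], [4,5,7], [4,6,7], [5,6,7]
  3-simplices (5): [2,4,5,6], [2,4,5,7], [2,4,6,7], [2,5,6,7], [4,5,6,7]

Hence C_0 ≅ Z^10, C_1 ≅ Z^20, C_2 ≅ Z^15, C_3 ≅ Z^5.

Boundary ∂_1: C_1 → C_0 maps an edge to its endpoints' difference, ∂[p,q] = q − p. For instance
  ∂[2,5] = [5] − [2].
The 10×20 boundary matrix has rank 8 and Smith normal form diag(1,1,1,1,1,1,1,1).

∂_2: C_2 → C_1 acts by ∂[p,q,r] = [q,r] − [p,r] + [p,q]. For instance
  ∂[1,3,8] = [3,8] − [1,8] + [1,3],
  ∂[2,6,7] = [6,7] − [2,7] + [2,6].
As a 20×15 matrix over Z this has rank 11, with invariant factors (1,1,1,1,1,1,1,1,1,1,1).

The boundary map ∂_3: C_3 → C_2 sends each 3-simplex σ to the alternating sum Σ_i (−1)^i (σ with its i-th vertex removed). For instance
  ∂[2,5,6,7] = [5,6,7] − [2,6,7] + [2,5,7] − [2,5,6],
  ∂[4,5,6,7] = [5,6,7] − [4,6,7] + [4,5,7] − [4,5,6].
As a 15×5 matrix over Z this has rank 4, with invariant factors (1,1,1,1).

Reading off H_k = ker ∂_k / im ∂_{k+1}:

  H_0: rank C_0 − rank ∂_1 = 10 − 8 = 2, and the invariant factors of ∂_1 are all 1, so H_0 = Z^2.
  H_1: rank ker ∂_1 − rank ∂_2 = (20 − 8) − 11 = 1, and the invariant factors of ∂_2 are all 1, so H_1 = Z.
  H_2: rank ker ∂_2 − rank ∂_3 = (15 − 11) − 4 = 0, and the invariant factors of ∂_3 are all 1, so H_2 = 0.
  H_3: rank ker ∂_3 − rank ∂_4 = (5 − 4) − 0 = 1, and there is no ∂_4, so H_3 = Z.

(K is a triangulation of the disjoint union of the 3-sphere S^3 and the Möbius band.)

H_0 ≅ Z^2,  H_1 ≅ Z,  H_2 = 0,  H_3 ≅ Z.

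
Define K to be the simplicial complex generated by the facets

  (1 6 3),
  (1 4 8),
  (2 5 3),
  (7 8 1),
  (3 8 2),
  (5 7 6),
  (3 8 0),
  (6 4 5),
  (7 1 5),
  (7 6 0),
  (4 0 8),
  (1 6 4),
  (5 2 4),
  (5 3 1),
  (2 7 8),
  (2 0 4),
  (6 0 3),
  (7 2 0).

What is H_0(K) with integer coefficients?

Order the vertices as 0 < 1 < 2 < 3 < 4 < 5 < 6 < 7 < 8. Listing each simplex with vertices in this order, K has dimension 2 with simplices:

  0-simplices (9): [0], [1], [2], [3], [4], [5], [6], [7], [8]
  1-simplices (27): (27 of them)
  2-simplices (18): [0,2,4], [0,2,7], [0,3,6], [0,3,8], [0,4,8], [0,6,7], [1,3,5], [1,3,6], [1,4,6], [1,4,8], [1,5,7], [1,7,8], [2,3,5], [2,3,8], [2,4,5], [2,7,8], [4,5,6], [5,6,7]

so the chain groups are C_0 ≅ Z^9, C_1 ≅ Z^27, C_2 ≅ Z^18.

The boundary map ∂_1: C_1 → C_0 sends each edge [p,q] (with p < q) to q − p.
The 9×27 boundary matrix has rank 8 and Smith normal form diag(1,1,1,1,1,1,1,1).

∂_2: C_2 → C_1 acts by ∂[p,q,r] = [q,r] − [p,r] + [p,q]. For instance
  ∂[1,5,7] = [5,7] − [1,7] + [1,5],
  ∂[5,6,7] = [6,7] − [5,7] + [5,6].
The resulting 27×18 matrix has rank 18, and its Smith normal form has invariant factors (1,1,1,1,1,1,1,1,1,1,1,1,1,1,1,1,1,2).

Computing H_k = (kernel of ∂_k) / (image of ∂_{k+1}):

  H_0: rank C_0 − rank ∂_1 = 9 − 8 = 1, and the invariant factors of ∂_1 are all 1, so H_0 = Z.

(K is a triangulation of the Klein bottle.)

H_0 = Z.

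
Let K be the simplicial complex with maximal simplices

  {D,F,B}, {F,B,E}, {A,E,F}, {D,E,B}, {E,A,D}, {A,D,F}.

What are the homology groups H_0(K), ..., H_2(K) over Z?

K has 5 vertices, 9 edges, 6 triangles.
rank ∂_0 = 0, rank ∂_1 = 4 ⇒ b_0 = 5 − 0 − 4 = 1; all invariant factors of ∂_1 are 1 so no torsion. So H_0 ≅ Z.
rank ∂_1 = 4, rank ∂_2 = 5 ⇒ b_1 = 9 − 4 − 5 = 0; all invariant factors of ∂_2 are 1 so no torsion. So H_1 ≅ 0.
rank ∂_2 = 5, rank ∂_3 = 0 ⇒ b_2 = 6 − 5 − 0 = 1. So H_2 ≅ Z.

H_0 ≅ Z,  H_1 = 0,  H_2 ≅ Z.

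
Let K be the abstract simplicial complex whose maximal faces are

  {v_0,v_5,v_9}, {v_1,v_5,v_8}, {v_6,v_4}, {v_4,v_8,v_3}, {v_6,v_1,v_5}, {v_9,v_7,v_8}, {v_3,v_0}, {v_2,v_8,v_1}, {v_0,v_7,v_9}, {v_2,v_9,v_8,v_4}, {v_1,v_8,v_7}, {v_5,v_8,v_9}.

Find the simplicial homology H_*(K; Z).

Fix the vertex order v_0 < v_1 < v_2 < v_3 < v_4 < v_5 < v_6 < v_7 < v_8 < v_9 and write every simplex with vertices in increasing order. Then dim K = 3 and the simplices of K are:

  0-simplices (10): [v_0], [v_1], [v_2], [v_3], [v_4], [v_5], [v_6], [v_7], [v_8], [v_9]
  1-simplices (23): (23 of them)
  2-simplices (13): (13 of them)
  3-simplices (1): [v_2,v_4,v_8,v_9]

so the chain groups are C_0 ≅ Z^10, C_1 ≅ Z^23, C_2 ≅ Z^13, C_3 ≅ Z^1.

∂_1: C_1 → C_0 is given by ∂[p,q] = [q] − [p]. For instance
  ∂[v_2,v_9] = [v_9] − [v_2].
This gives a 10×23 integer matrix of rank 9; reducing to Smith normal form yields diagonal entries (1,1,1,1,1,1,1,1,1).

∂_2: C_2 → C_1 acts by ∂[p,q,r] = [q,r] − [p,r] + [p,q]. For instance
  ∂[v_7,v_8,v_9] = [v_8,v_9] − [v_7,v_9] + [v_7,v_8],
  ∂[v_0,v_5,v_9] = [v_5,v_9] − [v_0,v_9] + [v_0,v_5].
As a 23×13 matrix over Z this has rank 12, with invariant factors (1,1,1,1,1,1,1,1,1,1,1,1).

The boundary map ∂_3: C_3 → C_2 sends each 3-simplex σ to the alternating sum Σ_i (−1)^i (σ with its i-th vertex removed). For instance
  ∂[v_2,v_4,v_8,v_9] = [v_4,v_8,v_9] − [v_2,v_8,v_9] + [v_2,v_4,v_9] − [v_2,v_4,v_8].
The resulting 13×1 matrix has rank 1, and its Smith normal form has invariant factors (1).

Reading off H_k = ker ∂_k / im ∂_{k+1}:

  H_0: rank C_0 − rank ∂_1 = 10 − 9 = 1, and the invariant factors of ∂_1 are all 1, so H_0 ≅ Z.
  H_1: rank ker ∂_1 − rank ∂_2 = (23 − 9) − 12 = 2, and the invariant factors of ∂_2 are all 1, so H_1 ≅ Z^2.
  H_2: rank ker ∂_2 − rank ∂_3 = (13 − 12) − 1 = 0, and the invariant factors of ∂_3 are all 1, so H_2 ≅ 0.
  H_3: rank ker ∂_3 − rank ∂_4 = (1 − 1) − 0 = 0, and there is no ∂_4, so H_3 ≅ 0.

H_0 = Z,  H_1 = Z^2,  H_2 = 0,  H_3 = 0.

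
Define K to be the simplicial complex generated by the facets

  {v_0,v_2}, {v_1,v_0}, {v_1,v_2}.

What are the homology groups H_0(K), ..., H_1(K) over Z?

We work with the vertex ordering v_0 < v_1 < v_2. The simplices of K, each written with vertices in increasing order, are:

  0-simplices (3): [v_0], [v_1], [v_2]
  1-simplices (3): [v_0,v_1], [v_0,v_2], [v_1,v_2]

so the chain groups are C_0 ≅ Z^3, C_1 ≅ Z^3.

Boundary ∂_1: C_1 → C_0 maps an edge to its endpoints' difference, ∂[p,q] = q − p. For instance
  ∂[v_0,v_2] = [v_2] − [v_0].
This gives a 3×3 integer matrix of rank 2; reducing to Smith normal form yields diagonal entries (1,1).

From H_k ≅ ker(∂_k) / im(∂_{k+1}) we obtain:

  H_0: rank C_0 − rank ∂_1 = 3 − 2 = 1, and the invariant factors of ∂_1 are all 1, so H_0 ≅ Z.
  H_1: rank ker ∂_1 − rank ∂_2 = (3 − 2) − 0 = 1, and there is no ∂_2, so H_1 ≅ Z.

H_0 = Z,  H_1 = Z.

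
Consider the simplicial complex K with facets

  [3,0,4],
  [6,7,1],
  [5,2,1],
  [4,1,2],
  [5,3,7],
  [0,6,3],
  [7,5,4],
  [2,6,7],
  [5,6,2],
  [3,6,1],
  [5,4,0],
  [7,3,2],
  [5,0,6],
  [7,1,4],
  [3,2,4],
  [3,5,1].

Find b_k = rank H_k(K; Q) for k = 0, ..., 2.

We work with the vertex ordering 0 < 1 < 2 < 3 < 4 < 5 < 6 < 7. The simplices of K, each written with vertices in increasing order, are:

  0-simplices (8): [0], [1], [2], [3], [4], [5], [6], [7]
  1-simplices (24): (24 of them)
  2-simplices (16): [0,3,4], [0,3,6], [0,4,5], [0,5,6], [1,2,4], [1,2,5], [1,3,5], [1,3,6], [1,4,7], [1,6,7], [2,3,4], [2,3,7], [2,5,6], [2,6,7], [3,5,7], [4,5,7]

so the chain groups are C_0 ≅ Z^8, C_1 ≅ Z^24, C_2 ≅ Z^16.

∂_1: C_1 → C_0 is given by ∂[p,q] = [q] − [p].
This gives a 8×24 integer matrix of rank 7; reducing to Smith normal form yields diagonal entries (1,1,1,1,1,1,1).

The boundary map ∂_2: C_2 → C_1 acts by ∂[p,q,r] = [q,r] − [p,r] + [p,q]. For instance
  ∂[1,3,5] = [3,5] − [1,5] + [1,3],
  ∂[1,2,4] = [2,4] − [1,4] + [1,2].
The 24×16 boundary matrix has rank 15 and Smith normal form diag(1,1,1,1,1,1,1,1,1,1,1,1,1,1,1).

Computing H_k = (kernel of ∂_k) / (image of ∂_{k+1}):

  H_0: rank C_0 − rank ∂_1 = 8 − 7 = 1, and the invariant factors of ∂_1 are all 1, so H_0 = Z.
  H_1: rank ker ∂_1 − rank ∂_2 = (24 − 7) − 15 = 2, and the invariant factors of ∂_2 are all 1, so H_1 = Z^2.
  H_2: rank ker ∂_2 − rank ∂_3 = (16 − 15) − 0 = 1, and there is no ∂_3, so H_2 = Z.

Hence the Betti numbers are b_0 = 1, b_1 = 2, b_2 = 1.

b_0 = 1, b_1 = 2, b_2 = 1.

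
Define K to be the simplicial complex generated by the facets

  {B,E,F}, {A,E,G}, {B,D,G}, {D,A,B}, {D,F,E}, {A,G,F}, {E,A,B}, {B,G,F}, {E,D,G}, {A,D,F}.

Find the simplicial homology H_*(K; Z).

We work with the vertex ordering A < B < D < E < F < G. The simplices of K, each written with vertices in increasing order, are:

  0-simplices (6): A, B, D, E, F, G
  1-simplices (15): AB, AD, AE, AF, AG, BD, BE, BF, BG, DE, DF, DG, EF, EG, FG
  2-simplices (10): ABD, ABE, ADF, AEG, AFG, BDG, BEF, BFG, DEF, DEG

so the chain groups are C_0 ≅ Z^6, C_1 ≅ Z^15, C_2 ≅ Z^10.

Boundary ∂_1: C_1 → C_0 sends each edge [p,q] (with p < q) to q − p. For instance
  ∂AD = D − A.
As a 6×15 matrix over Z this has rank 5, with invariant factors (1,1,1,1,1).

The boundary map ∂_2: C_2 → C_1 sends each 2-simplex [p,q,r] to [q,r] − [p,r] + [p,q]. For instance
  ∂ABE = BE − AE + AB,
  ∂BFG = FG − BG + BF.
As a 15×10 matrix over Z this has rank 10, with invariant factors (1,1,1,1,1,1,1,1,1,2).

Reading off H_k = ker ∂_k / im ∂_{k+1}:

  H_0: rank C_0 − rank ∂_1 = 6 − 5 = 1, and the invariant factors of ∂_1 are all 1, so H_0 ≅ Z.
  H_1: rank ker ∂_1 − rank ∂_2 = (15 − 5) − 10 = 0, and ∂_2 has invariant factor 2 > 1, so H_1 ≅ Z/2.
  H_2: rank ker ∂_2 − rank ∂_3 = (10 − 10) − 0 = 0, and there is no ∂_3, so H_2 ≅ 0.

As a check, the Euler characteristic is 6 − 15 + 10 = 1, which agrees with 1 − 0 + 0 = 1.

H_0 ≅ Z,  H_1 ≅ Z/2,  H_2 = 0.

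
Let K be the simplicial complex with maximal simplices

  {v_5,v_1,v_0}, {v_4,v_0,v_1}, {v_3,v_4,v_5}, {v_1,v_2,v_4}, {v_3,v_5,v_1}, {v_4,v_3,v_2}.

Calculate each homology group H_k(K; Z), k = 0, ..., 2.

Fix the vertex order v_0 < v_1 < v_2 < v_3 < v_4 < v_5 and write every simplex with vertices in increasing order. Then dim K = 2 and the simplices of K are:

  0-simplices (6): [v_0], [v_1], [v_2], [v_3], [v_4], [v_5]
  1-simplices (12): [v_0,v_1], [v_0,v_4], [v_0,v_5], [v_1,v_2], [v_1,v_3], [v_1,v_4], [v_1,v_5], [v_2,v_3], [v_2,v_4], [v_3,v_4], [v_3,v_5], [v_4,v_5]
  2-simplices (6): [v_0,v_1,v_4], [v_0,v_1,v_5], [v_1,v_2,v_4], [v_1,v_3,v_5], [v_2,v_3,v_4], [v_3,v_4,v_5]

giving chain groups C_0 ≅ Z^6, C_1 ≅ Z^12, C_2 ≅ Z^6.

∂_1: C_1 → C_0 sends each edge [p,q] (with p < q) to q − p. For instance
  ∂[v_1,v_4] = [v_4] − [v_1].
As a 6×12 matrix over Z this has rank 5, with invariant factors (1,1,1,1,1).

The boundary map ∂_2: C_2 → C_1 maps a triangle to the signed sum of its edges. For instance
  ∂[v_1,v_3,v_5] = [v_3,v_5] − [v_1,v_5] + [v_1,v_3],
  ∂[v_0,v_1,v_4] = [v_1,v_4] − [v_0,v_4] + [v_0,v_1].
The resulting 12×6 matrix has rank 6, and its Smith normal form has invariant factors (1,1,1,1,1,1).

Now H_k = ker ∂_k / im ∂_{k+1}, so:

  H_0: rank C_0 − rank ∂_1 = 6 − 5 = 1, and the invariant factors of ∂_1 are all 1, so H_0 ≅ Z.
  H_1: rank ker ∂_1 − rank ∂_2 = (12 − 5) − 6 = 1, and the invariant factors of ∂_2 are all 1, so H_1 ≅ Z.
  H_2: rank ker ∂_2 − rank ∂_3 = (6 − 6) − 0 = 0, and there is no ∂_3, so H_2 ≅ 0.

H_0 ≅ Z,  H_1 ≅ Z,  H_2 = 0.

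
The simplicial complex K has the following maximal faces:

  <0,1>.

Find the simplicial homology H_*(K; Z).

We work with the vertex ordering 0 < 1. The simplices of K, each written with vertices in increasing order, are:

  0-simplices (2): [0], [1]
  1-simplices (1): [0,1]

so the chain groups are C_0 ≅ Z^2, C_1 ≅ Z^1.

The boundary map ∂_1: C_1 → C_0 is given by ∂[p,q] = [q] − [p]. For instance
  ∂[0,1] = [1] − [0].
The resulting 2×1 matrix has rank 1, and its Smith normal form has invariant factors (1).

Computing H_k = (kernel of ∂_k) / (image of ∂_{k+1}):

  H_0: rank C_0 − rank ∂_1 = 2 − 1 = 1, and the invariant factors of ∂_1 are all 1, so H_0 ≅ Z.
  H_1: rank ker ∂_1 − rank ∂_2 = (1 − 1) − 0 = 0, and there is no ∂_2, so H_1 ≅ 0.

H_0 = Z,  H_1 = 0.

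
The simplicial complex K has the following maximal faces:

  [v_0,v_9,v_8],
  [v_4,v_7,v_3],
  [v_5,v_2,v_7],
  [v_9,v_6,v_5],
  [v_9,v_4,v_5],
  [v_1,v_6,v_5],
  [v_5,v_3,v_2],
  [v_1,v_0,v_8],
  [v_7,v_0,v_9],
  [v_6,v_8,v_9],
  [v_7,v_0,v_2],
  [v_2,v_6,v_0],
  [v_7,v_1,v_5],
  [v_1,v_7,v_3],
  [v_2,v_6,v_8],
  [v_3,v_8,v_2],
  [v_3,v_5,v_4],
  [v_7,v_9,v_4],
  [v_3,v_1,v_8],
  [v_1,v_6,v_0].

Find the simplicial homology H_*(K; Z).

H_0 = Z,  H_1 = Z ⊕ Z/2,  H_2 = 0.

Fix the vertex order v_0 < v_1 < v_2 < v_3 < v_4 < v_5 < v_6 < v_7 < v_8 < v_9 and write every simplex with vertices in increasing order. Then dim K = 2 and the simplices of K are:

  0-simplices (10): [v_0], [v_1], [v_2], [v_3], [v_4], [v_5], [v_6], [v_7], [v_8], [v_9]
  1-simplices (30): (30 of them)
  2-simplices (20): (20 of them)

so the chain groups are C_0 ≅ Z^10, C_1 ≅ Z^30, C_2 ≅ Z^20.

∂_1: C_1 → C_0 maps an edge to its endpoints' difference, ∂[p,q] = q − p.
As a 10×30 matrix over Z this has rank 9, with invariant factors (1,1,1,1,1,1,1,1,1).

∂_2: C_2 → C_1 maps a triangle to the signed sum of its edges. For instance
  ∂[v_0,v_2,v_6] = [v_2,v_6] − [v_0,v_6] + [v_0,v_2],
  ∂[v_1,v_5,v_7] = [v_5,v_7] − [v_1,v_7] + [v_1,v_5].
This gives a 30×20 integer matrix of rank 20; reducing to Smith normal form yields diagonal entries (1,1,1,1,1,1,1,1,1,1,1,1,1,1,1,1,1,1,1,2).

Now H_k = ker ∂_k / im ∂_{k+1}, so:

  H_0: rank C_0 − rank ∂_1 = 10 − 9 = 1, and the invariant factors of ∂_1 are all 1, so H_0 = Z.
  H_1: rank ker ∂_1 − rank ∂_2 = (30 − 9) − 20 = 1, and ∂_2 has invariant factor 2 > 1, so H_1 = Z ⊕ Z/2.
  H_2: rank ker ∂_2 − rank ∂_3 = (20 − 20) − 0 = 0, and there is no ∂_3, so H_2 = 0.

As a check, the Euler characteristic is 10 − 30 + 20 = 0, which agrees with 1 − 1 + 0 = 0.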